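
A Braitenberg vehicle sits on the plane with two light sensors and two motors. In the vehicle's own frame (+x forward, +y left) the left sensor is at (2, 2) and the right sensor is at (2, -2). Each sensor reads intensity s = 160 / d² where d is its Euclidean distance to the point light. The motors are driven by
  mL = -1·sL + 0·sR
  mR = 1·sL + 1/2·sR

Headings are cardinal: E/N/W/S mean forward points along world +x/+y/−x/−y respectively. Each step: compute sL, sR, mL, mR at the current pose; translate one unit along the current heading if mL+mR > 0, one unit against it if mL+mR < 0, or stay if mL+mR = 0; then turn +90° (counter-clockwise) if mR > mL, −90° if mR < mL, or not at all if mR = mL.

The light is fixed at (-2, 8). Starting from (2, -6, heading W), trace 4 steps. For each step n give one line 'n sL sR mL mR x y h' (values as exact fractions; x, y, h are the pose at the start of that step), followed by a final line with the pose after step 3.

n=0: pose=(2,-6,W); sL=8/13, sR=40/37; mL=-8/13, mR=556/481; mL+mR=20/37 → advance +1; mR−mL=852/481 → turn +1·90°
n=1: pose=(1,-6,S); sL=160/281, sR=160/257; mL=-160/281, mR=63600/72217; mL+mR=80/257 → advance +1; mR−mL=104720/72217 → turn +1·90°
n=2: pose=(1,-7,E); sL=80/97, sR=80/157; mL=-80/97, mR=16440/15229; mL+mR=40/157 → advance +1; mR−mL=29000/15229 → turn +1·90°
n=3: pose=(2,-7,N); sL=160/173, sR=32/41; mL=-160/173, mR=9328/7093; mL+mR=16/41 → advance +1; mR−mL=15888/7093 → turn +1·90°

0 8/13 40/37 -8/13 556/481 2 -6 W
1 160/281 160/257 -160/281 63600/72217 1 -6 S
2 80/97 80/157 -80/97 16440/15229 1 -7 E
3 160/173 32/41 -160/173 9328/7093 2 -7 N
final 2 -6 W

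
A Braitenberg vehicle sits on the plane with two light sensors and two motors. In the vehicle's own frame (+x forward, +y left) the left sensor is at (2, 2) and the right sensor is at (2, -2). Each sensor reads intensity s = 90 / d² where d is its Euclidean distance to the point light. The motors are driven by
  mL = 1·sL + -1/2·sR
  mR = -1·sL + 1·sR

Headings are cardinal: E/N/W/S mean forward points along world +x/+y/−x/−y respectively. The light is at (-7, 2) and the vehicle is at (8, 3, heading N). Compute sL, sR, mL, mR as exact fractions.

45/89 45/149 9405/26522 -2700/13261

left sensor world pos  = (6, 5); dL² = 178
right sensor world pos = (10, 5); dR² = 298
sL = 90/178 = 45/89
sR = 90/298 = 45/149
mL = 1·sL + -1/2·sR = 9405/26522
mR = -1·sL + 1·sR = -2700/13261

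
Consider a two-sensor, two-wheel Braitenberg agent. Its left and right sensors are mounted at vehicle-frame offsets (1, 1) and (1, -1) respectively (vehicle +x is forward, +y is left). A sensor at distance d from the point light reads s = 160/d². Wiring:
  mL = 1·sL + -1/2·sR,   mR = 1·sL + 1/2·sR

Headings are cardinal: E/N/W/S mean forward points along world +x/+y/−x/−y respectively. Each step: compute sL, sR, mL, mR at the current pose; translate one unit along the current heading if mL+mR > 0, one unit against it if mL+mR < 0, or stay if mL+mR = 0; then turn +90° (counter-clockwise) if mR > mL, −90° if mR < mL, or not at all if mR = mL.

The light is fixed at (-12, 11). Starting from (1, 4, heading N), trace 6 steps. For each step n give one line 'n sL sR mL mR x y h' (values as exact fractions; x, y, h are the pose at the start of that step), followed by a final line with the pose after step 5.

n=0: pose=(1,4,N); sL=8/9, sR=20/29; mL=142/261, mR=322/261; mL+mR=16/9 → advance +1; mR−mL=20/29 → turn +1·90°
n=1: pose=(1,5,W); sL=160/193, sR=160/169; mL=11600/32617, mR=42480/32617; mL+mR=320/193 → advance +1; mR−mL=160/169 → turn +1·90°
n=2: pose=(0,5,S); sL=80/109, sR=16/17; mL=488/1853, mR=2232/1853; mL+mR=160/109 → advance +1; mR−mL=16/17 → turn +1·90°
n=3: pose=(0,4,E); sL=32/41, sR=160/233; mL=4176/9553, mR=10736/9553; mL+mR=64/41 → advance +1; mR−mL=160/233 → turn +1·90°
n=4: pose=(1,4,N); sL=8/9, sR=20/29; mL=142/261, mR=322/261; mL+mR=16/9 → advance +1; mR−mL=20/29 → turn +1·90°
n=5: pose=(1,5,W); sL=160/193, sR=160/169; mL=11600/32617, mR=42480/32617; mL+mR=320/193 → advance +1; mR−mL=160/169 → turn +1·90°

0 8/9 20/29 142/261 322/261 1 4 N
1 160/193 160/169 11600/32617 42480/32617 1 5 W
2 80/109 16/17 488/1853 2232/1853 0 5 S
3 32/41 160/233 4176/9553 10736/9553 0 4 E
4 8/9 20/29 142/261 322/261 1 4 N
5 160/193 160/169 11600/32617 42480/32617 1 5 W
final 0 5 S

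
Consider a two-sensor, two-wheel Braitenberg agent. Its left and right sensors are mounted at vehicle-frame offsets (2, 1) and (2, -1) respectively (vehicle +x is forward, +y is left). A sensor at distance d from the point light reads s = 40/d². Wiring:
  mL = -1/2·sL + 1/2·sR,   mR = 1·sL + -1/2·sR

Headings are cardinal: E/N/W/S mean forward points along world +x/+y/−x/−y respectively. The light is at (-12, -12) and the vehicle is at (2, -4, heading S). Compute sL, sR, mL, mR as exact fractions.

40/261 8/41 224/10701 596/10701

left sensor world pos  = (3, -6); dL² = 261
right sensor world pos = (1, -6); dR² = 205
sL = 40/261 = 40/261
sR = 40/205 = 8/41
mL = -1/2·sL + 1/2·sR = 224/10701
mR = 1·sL + -1/2·sR = 596/10701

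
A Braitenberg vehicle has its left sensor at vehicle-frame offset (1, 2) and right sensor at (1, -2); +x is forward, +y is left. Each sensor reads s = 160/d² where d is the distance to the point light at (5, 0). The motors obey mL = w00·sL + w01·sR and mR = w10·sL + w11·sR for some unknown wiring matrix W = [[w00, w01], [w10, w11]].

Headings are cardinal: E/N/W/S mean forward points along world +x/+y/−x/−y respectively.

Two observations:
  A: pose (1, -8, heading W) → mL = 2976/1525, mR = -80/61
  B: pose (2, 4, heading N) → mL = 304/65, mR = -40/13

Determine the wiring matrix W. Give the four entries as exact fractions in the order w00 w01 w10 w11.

1/2 1/2 0 -1/2

obs A: pose=(1,-8,W) → sL=32/25, sR=160/61, mL=2976/1525, mR=-80/61
obs B: pose=(2,4,N) → sL=16/5, sR=80/13, mL=304/65, mR=-40/13
sensor matrix S = [[32/25, 160/61], [16/5, 80/13]]; det S = -2048/3965
solve [mL_A; mL_B] = S·[w00; w01] and [mR_A; mR_B] = S·[w10; w11]:
  w00 = 1/2, w01 = 1/2, w10 = 0, w11 = -1/2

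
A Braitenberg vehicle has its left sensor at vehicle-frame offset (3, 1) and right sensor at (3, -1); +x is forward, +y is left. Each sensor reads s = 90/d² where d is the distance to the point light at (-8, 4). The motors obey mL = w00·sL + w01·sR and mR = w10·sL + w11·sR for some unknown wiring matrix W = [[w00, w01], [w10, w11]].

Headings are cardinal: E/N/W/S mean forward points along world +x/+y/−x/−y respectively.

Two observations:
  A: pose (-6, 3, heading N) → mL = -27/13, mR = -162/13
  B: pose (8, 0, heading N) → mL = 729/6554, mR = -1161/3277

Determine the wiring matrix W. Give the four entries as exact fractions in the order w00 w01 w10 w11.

obs A: pose=(-6,3,N) → sL=18, sR=90/13, mL=-27/13, mR=-162/13
obs B: pose=(8,0,N) → sL=45/113, sR=9/29, mL=729/6554, mR=-1161/3277
sensor matrix S = [[18, 90/13], [45/113, 9/29]]; det S = 120528/42601
solve [mL_A; mL_B] = S·[w00; w01] and [mR_A; mR_B] = S·[w10; w11]:
  w00 = -1/2, w01 = 1, w10 = -1/2, w11 = -1/2

-1/2 1 -1/2 -1/2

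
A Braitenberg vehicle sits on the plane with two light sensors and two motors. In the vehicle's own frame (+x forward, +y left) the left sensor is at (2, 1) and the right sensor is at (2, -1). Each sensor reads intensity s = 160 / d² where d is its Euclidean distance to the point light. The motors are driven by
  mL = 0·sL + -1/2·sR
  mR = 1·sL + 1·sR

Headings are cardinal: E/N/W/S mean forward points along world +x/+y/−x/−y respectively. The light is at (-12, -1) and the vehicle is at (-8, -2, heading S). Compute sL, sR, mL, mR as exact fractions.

80/17 80/9 -40/9 2080/153

left sensor world pos  = (-7, -4); dL² = 34
right sensor world pos = (-9, -4); dR² = 18
sL = 160/34 = 80/17
sR = 160/18 = 80/9
mL = 0·sL + -1/2·sR = -40/9
mR = 1·sL + 1·sR = 2080/153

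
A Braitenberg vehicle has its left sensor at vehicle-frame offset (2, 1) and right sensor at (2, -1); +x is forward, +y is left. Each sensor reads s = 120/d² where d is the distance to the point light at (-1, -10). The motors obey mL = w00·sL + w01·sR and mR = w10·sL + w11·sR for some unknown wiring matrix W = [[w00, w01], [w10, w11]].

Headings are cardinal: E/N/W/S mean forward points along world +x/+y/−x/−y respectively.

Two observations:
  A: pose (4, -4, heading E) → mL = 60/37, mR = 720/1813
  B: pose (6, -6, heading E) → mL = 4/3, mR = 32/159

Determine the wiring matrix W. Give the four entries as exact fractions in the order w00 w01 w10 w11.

obs A: pose=(4,-4,E) → sL=60/49, sR=60/37, mL=60/37, mR=720/1813
obs B: pose=(6,-6,E) → sL=60/53, sR=4/3, mL=4/3, mR=32/159
sensor matrix S = [[60/49, 60/37], [60/53, 4/3]]; det S = -19520/96089
solve [mL_A; mL_B] = S·[w00; w01] and [mR_A; mR_B] = S·[w10; w11]:
  w00 = 0, w01 = 1, w10 = -1, w11 = 1

0 1 -1 1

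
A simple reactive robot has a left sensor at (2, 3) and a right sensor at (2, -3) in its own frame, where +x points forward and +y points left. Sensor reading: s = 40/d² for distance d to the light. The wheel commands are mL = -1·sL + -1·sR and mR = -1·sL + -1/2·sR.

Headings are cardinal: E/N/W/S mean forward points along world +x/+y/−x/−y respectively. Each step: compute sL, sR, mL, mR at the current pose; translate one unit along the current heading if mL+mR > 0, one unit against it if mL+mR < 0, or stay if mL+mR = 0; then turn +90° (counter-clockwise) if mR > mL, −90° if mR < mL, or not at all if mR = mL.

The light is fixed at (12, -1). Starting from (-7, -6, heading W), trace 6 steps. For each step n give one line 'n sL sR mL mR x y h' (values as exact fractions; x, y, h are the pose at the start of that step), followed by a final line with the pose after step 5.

n=0: pose=(-7,-6,W); sL=8/101, sR=8/89; mL=-1520/8989, mR=-1116/8989; mL+mR=-2636/8989 → advance -1; mR−mL=4/89 → turn +1·90°
n=1: pose=(-6,-6,S); sL=20/137, sR=4/49; mL=-1528/6713, mR=-1254/6713; mL+mR=-2782/6713 → advance -1; mR−mL=2/49 → turn +1·90°
n=2: pose=(-6,-5,E); sL=40/257, sR=8/61; mL=-4496/15677, mR=-3468/15677; mL+mR=-7964/15677 → advance -1; mR−mL=4/61 → turn +1·90°
n=3: pose=(-7,-5,N); sL=5/61, sR=2/13; mL=-187/793, mR=-126/793; mL+mR=-313/793 → advance -1; mR−mL=1/13 → turn +1·90°
n=4: pose=(-7,-6,W); sL=8/101, sR=8/89; mL=-1520/8989, mR=-1116/8989; mL+mR=-2636/8989 → advance -1; mR−mL=4/89 → turn +1·90°
n=5: pose=(-6,-6,S); sL=20/137, sR=4/49; mL=-1528/6713, mR=-1254/6713; mL+mR=-2782/6713 → advance -1; mR−mL=2/49 → turn +1·90°

0 8/101 8/89 -1520/8989 -1116/8989 -7 -6 W
1 20/137 4/49 -1528/6713 -1254/6713 -6 -6 S
2 40/257 8/61 -4496/15677 -3468/15677 -6 -5 E
3 5/61 2/13 -187/793 -126/793 -7 -5 N
4 8/101 8/89 -1520/8989 -1116/8989 -7 -6 W
5 20/137 4/49 -1528/6713 -1254/6713 -6 -6 S
final -6 -5 E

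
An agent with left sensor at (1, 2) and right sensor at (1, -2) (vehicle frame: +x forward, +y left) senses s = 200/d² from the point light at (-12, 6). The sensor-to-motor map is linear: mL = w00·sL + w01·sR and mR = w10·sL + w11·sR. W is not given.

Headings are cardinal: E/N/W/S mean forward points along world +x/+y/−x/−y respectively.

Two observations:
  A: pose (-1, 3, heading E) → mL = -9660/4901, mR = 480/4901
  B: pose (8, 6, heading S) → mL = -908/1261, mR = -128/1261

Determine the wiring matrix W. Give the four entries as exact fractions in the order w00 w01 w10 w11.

obs A: pose=(-1,3,E) → sL=40/29, sR=200/169, mL=-9660/4901, mR=480/4901
obs B: pose=(8,6,S) → sL=40/97, sR=8/13, mL=-908/1261, mR=-128/1261
sensor matrix S = [[40/29, 200/169], [40/97, 8/13]]; det S = 171520/475397
solve [mL_A; mL_B] = S·[w00; w01] and [mR_A; mR_B] = S·[w10; w11]:
  w00 = -1, w01 = -1/2, w10 = 1/2, w11 = -1/2

-1 -1/2 1/2 -1/2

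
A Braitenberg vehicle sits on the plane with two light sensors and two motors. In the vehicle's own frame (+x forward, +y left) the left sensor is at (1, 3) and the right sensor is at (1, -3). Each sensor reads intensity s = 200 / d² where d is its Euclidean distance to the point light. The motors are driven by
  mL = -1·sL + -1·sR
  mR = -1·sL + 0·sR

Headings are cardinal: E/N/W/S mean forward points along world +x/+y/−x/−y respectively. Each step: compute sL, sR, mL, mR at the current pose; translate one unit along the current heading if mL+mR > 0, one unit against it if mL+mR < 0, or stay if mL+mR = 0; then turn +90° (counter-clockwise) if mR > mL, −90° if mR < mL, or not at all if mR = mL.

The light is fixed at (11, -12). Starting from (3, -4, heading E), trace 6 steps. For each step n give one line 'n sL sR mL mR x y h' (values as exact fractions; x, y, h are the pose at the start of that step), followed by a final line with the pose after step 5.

n=0: pose=(3,-4,E); sL=20/17, sR=100/37; mL=-2440/629, mR=-20/17; mL+mR=-3180/629 → advance -1; mR−mL=100/37 → turn +1·90°
n=1: pose=(2,-4,N); sL=8/9, sR=200/117; mL=-304/117, mR=-8/9; mL+mR=-136/39 → advance -1; mR−mL=200/117 → turn +1·90°
n=2: pose=(2,-5,W); sL=50/29, sR=1; mL=-79/29, mR=-50/29; mL+mR=-129/29 → advance -1; mR−mL=1 → turn +1·90°
n=3: pose=(3,-5,S); sL=200/61, sR=200/157; mL=-43600/9577, mR=-200/61; mL+mR=-75000/9577 → advance -1; mR−mL=200/157 → turn +1·90°
n=4: pose=(3,-4,E); sL=20/17, sR=100/37; mL=-2440/629, mR=-20/17; mL+mR=-3180/629 → advance -1; mR−mL=100/37 → turn +1·90°
n=5: pose=(2,-4,N); sL=8/9, sR=200/117; mL=-304/117, mR=-8/9; mL+mR=-136/39 → advance -1; mR−mL=200/117 → turn +1·90°

0 20/17 100/37 -2440/629 -20/17 3 -4 E
1 8/9 200/117 -304/117 -8/9 2 -4 N
2 50/29 1 -79/29 -50/29 2 -5 W
3 200/61 200/157 -43600/9577 -200/61 3 -5 S
4 20/17 100/37 -2440/629 -20/17 3 -4 E
5 8/9 200/117 -304/117 -8/9 2 -4 N
final 2 -5 W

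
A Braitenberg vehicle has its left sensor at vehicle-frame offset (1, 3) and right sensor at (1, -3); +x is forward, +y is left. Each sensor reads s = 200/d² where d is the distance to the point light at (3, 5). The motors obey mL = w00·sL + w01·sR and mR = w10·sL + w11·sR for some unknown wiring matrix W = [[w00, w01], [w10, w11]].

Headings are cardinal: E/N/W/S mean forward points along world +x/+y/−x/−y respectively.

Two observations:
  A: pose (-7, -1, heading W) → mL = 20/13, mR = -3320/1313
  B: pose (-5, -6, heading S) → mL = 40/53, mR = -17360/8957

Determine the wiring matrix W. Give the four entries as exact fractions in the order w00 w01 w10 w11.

obs A: pose=(-7,-1,W) → sL=100/101, sR=20/13, mL=20/13, mR=-3320/1313
obs B: pose=(-5,-6,S) → sL=200/169, sR=40/53, mL=40/53, mR=-17360/8957
sensor matrix S = [[100/101, 20/13], [200/169, 40/53]]; det S = -12624000/11760541
solve [mL_A; mL_B] = S·[w00; w01] and [mR_A; mR_B] = S·[w10; w11]:
  w00 = 0, w01 = 1, w10 = -1, w11 = -1

0 1 -1 -1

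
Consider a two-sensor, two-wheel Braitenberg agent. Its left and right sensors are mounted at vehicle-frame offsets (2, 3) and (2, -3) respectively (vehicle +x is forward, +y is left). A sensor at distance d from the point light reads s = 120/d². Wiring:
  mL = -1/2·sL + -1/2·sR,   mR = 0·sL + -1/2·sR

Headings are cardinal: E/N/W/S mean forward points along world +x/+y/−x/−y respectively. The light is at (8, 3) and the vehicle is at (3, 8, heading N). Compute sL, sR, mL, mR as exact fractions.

120/113 120/53 -9960/5989 -60/53

left sensor world pos  = (0, 10); dL² = 113
right sensor world pos = (6, 10); dR² = 53
sL = 120/113 = 120/113
sR = 120/53 = 120/53
mL = -1/2·sL + -1/2·sR = -9960/5989
mR = 0·sL + -1/2·sR = -60/53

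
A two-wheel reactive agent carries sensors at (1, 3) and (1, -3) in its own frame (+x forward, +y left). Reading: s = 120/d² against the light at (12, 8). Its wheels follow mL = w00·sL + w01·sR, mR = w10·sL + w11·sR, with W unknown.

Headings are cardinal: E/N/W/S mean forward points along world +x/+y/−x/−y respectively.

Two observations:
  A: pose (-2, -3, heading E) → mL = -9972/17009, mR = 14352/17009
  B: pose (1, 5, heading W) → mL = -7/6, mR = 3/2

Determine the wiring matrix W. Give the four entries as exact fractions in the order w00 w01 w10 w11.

obs A: pose=(-2,-3,E) → sL=120/233, sR=24/73, mL=-9972/17009, mR=14352/17009
obs B: pose=(1,5,W) → sL=2/3, sR=5/6, mL=-7/6, mR=3/2
sensor matrix S = [[120/233, 24/73], [2/3, 5/6]]; det S = 3572/17009
solve [mL_A; mL_B] = S·[w00; w01] and [mR_A; mR_B] = S·[w10; w11]:
  w00 = -1/2, w01 = -1, w10 = 1, w11 = 1

-1/2 -1 1 1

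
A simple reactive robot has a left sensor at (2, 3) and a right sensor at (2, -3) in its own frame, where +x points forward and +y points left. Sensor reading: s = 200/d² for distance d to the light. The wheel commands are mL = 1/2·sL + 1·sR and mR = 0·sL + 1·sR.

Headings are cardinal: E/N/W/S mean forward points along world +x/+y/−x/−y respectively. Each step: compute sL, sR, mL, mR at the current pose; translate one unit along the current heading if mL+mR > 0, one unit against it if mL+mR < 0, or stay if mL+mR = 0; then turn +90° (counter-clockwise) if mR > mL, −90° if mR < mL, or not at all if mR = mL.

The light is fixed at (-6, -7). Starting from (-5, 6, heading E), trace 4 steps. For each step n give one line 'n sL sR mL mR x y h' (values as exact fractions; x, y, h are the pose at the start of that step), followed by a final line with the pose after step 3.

0 40/53 200/109 12780/5777 200/109 -5 6 E
1 100/73 100/61 10350/4453 100/61 -4 6 S
2 200/81 8/9 172/81 8/9 -4 5 W
3 1 50/53 153/106 50/53 -5 5 N
final -5 6 E

n=0: pose=(-5,6,E); sL=40/53, sR=200/109; mL=12780/5777, mR=200/109; mL+mR=23380/5777 → advance +1; mR−mL=-20/53 → turn -1·90°
n=1: pose=(-4,6,S); sL=100/73, sR=100/61; mL=10350/4453, mR=100/61; mL+mR=17650/4453 → advance +1; mR−mL=-50/73 → turn -1·90°
n=2: pose=(-4,5,W); sL=200/81, sR=8/9; mL=172/81, mR=8/9; mL+mR=244/81 → advance +1; mR−mL=-100/81 → turn -1·90°
n=3: pose=(-5,5,N); sL=1, sR=50/53; mL=153/106, mR=50/53; mL+mR=253/106 → advance +1; mR−mL=-1/2 → turn -1·90°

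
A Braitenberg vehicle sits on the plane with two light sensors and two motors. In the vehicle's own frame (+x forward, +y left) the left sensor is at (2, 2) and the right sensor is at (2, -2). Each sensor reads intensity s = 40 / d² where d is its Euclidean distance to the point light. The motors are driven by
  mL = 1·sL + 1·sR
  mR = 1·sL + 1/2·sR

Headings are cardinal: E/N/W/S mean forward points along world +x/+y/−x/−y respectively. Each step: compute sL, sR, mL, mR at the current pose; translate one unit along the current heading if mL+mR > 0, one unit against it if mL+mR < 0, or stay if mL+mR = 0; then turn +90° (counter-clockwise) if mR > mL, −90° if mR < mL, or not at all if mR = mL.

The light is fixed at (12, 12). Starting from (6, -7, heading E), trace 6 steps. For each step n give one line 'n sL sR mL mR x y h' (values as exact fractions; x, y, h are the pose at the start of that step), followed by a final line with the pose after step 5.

0 8/61 40/457 6096/27877 4876/27877 6 -7 E
1 4/45 4/49 376/2205 286/2205 7 -7 S
2 40/533 40/373 36240/198809 25580/198809 7 -8 W
3 10/97 2/17 364/1649 267/1649 6 -8 N
4 8/61 40/457 6096/27877 4876/27877 6 -7 E
5 4/45 4/49 376/2205 286/2205 7 -7 S
final 7 -8 W

n=0: pose=(6,-7,E); sL=8/61, sR=40/457; mL=6096/27877, mR=4876/27877; mL+mR=10972/27877 → advance +1; mR−mL=-20/457 → turn -1·90°
n=1: pose=(7,-7,S); sL=4/45, sR=4/49; mL=376/2205, mR=286/2205; mL+mR=662/2205 → advance +1; mR−mL=-2/49 → turn -1·90°
n=2: pose=(7,-8,W); sL=40/533, sR=40/373; mL=36240/198809, mR=25580/198809; mL+mR=61820/198809 → advance +1; mR−mL=-20/373 → turn -1·90°
n=3: pose=(6,-8,N); sL=10/97, sR=2/17; mL=364/1649, mR=267/1649; mL+mR=631/1649 → advance +1; mR−mL=-1/17 → turn -1·90°
n=4: pose=(6,-7,E); sL=8/61, sR=40/457; mL=6096/27877, mR=4876/27877; mL+mR=10972/27877 → advance +1; mR−mL=-20/457 → turn -1·90°
n=5: pose=(7,-7,S); sL=4/45, sR=4/49; mL=376/2205, mR=286/2205; mL+mR=662/2205 → advance +1; mR−mL=-2/49 → turn -1·90°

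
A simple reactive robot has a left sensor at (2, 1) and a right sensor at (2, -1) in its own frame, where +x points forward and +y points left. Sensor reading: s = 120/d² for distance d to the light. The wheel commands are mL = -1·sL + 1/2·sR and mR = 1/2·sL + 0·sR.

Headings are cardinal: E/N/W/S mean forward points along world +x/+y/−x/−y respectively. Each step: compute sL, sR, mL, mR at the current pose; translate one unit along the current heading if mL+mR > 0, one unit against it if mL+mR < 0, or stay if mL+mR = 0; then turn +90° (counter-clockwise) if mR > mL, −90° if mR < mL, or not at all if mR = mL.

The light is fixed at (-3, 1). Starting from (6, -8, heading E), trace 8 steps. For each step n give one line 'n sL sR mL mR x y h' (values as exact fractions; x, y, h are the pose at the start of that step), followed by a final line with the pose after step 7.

0 24/37 120/221 -3084/8177 12/37 6 -8 E
1 60/49 12/13 -486/637 30/49 5 -8 N
2 120/157 40/39 -1540/6123 60/157 5 -9 W
3 15/26 2/3 -19/78 15/52 4 -9 S
4 120/181 8/15 -1076/2715 60/181 4 -10 E
5 60/53 12/13 -462/689 30/53 3 -10 N
6 24/37 120/137 -1068/5069 12/37 3 -11 W
7 15/29 30/53 -360/1537 15/58 2 -11 S
final 2 -12 E

n=0: pose=(6,-8,E); sL=24/37, sR=120/221; mL=-3084/8177, mR=12/37; mL+mR=-432/8177 → advance -1; mR−mL=5736/8177 → turn +1·90°
n=1: pose=(5,-8,N); sL=60/49, sR=12/13; mL=-486/637, mR=30/49; mL+mR=-96/637 → advance -1; mR−mL=876/637 → turn +1·90°
n=2: pose=(5,-9,W); sL=120/157, sR=40/39; mL=-1540/6123, mR=60/157; mL+mR=800/6123 → advance +1; mR−mL=3880/6123 → turn +1·90°
n=3: pose=(4,-9,S); sL=15/26, sR=2/3; mL=-19/78, mR=15/52; mL+mR=7/156 → advance +1; mR−mL=83/156 → turn +1·90°
n=4: pose=(4,-10,E); sL=120/181, sR=8/15; mL=-1076/2715, mR=60/181; mL+mR=-176/2715 → advance -1; mR−mL=1976/2715 → turn +1·90°
n=5: pose=(3,-10,N); sL=60/53, sR=12/13; mL=-462/689, mR=30/53; mL+mR=-72/689 → advance -1; mR−mL=852/689 → turn +1·90°
n=6: pose=(3,-11,W); sL=24/37, sR=120/137; mL=-1068/5069, mR=12/37; mL+mR=576/5069 → advance +1; mR−mL=2712/5069 → turn +1·90°
n=7: pose=(2,-11,S); sL=15/29, sR=30/53; mL=-360/1537, mR=15/58; mL+mR=75/3074 → advance +1; mR−mL=1515/3074 → turn +1·90°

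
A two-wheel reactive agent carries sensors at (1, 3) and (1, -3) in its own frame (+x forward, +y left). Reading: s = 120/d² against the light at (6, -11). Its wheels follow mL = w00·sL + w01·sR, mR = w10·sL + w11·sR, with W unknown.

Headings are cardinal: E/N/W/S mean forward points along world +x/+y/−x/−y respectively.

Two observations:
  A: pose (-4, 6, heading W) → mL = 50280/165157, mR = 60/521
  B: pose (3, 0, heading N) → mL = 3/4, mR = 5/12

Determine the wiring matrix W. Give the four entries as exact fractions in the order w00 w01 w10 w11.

obs A: pose=(-4,6,W) → sL=120/317, sR=120/521, mL=50280/165157, mR=60/521
obs B: pose=(3,0,N) → sL=2/3, sR=5/6, mL=3/4, mR=5/12
sensor matrix S = [[120/317, 120/521], [2/3, 5/6]]; det S = 26740/165157
solve [mL_A; mL_B] = S·[w00; w01] and [mR_A; mR_B] = S·[w10; w11]:
  w00 = 1/2, w01 = 1/2, w10 = 0, w11 = 1/2

1/2 1/2 0 1/2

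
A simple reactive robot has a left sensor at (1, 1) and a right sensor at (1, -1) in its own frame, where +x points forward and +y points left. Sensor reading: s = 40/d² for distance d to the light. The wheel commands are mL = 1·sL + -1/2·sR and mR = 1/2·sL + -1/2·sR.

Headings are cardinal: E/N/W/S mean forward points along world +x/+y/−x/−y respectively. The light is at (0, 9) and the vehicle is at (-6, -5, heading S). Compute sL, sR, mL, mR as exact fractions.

left sensor world pos  = (-5, -6); dL² = 250
right sensor world pos = (-7, -6); dR² = 274
sL = 40/250 = 4/25
sR = 40/274 = 20/137
mL = 1·sL + -1/2·sR = 298/3425
mR = 1/2·sL + -1/2·sR = 24/3425

4/25 20/137 298/3425 24/3425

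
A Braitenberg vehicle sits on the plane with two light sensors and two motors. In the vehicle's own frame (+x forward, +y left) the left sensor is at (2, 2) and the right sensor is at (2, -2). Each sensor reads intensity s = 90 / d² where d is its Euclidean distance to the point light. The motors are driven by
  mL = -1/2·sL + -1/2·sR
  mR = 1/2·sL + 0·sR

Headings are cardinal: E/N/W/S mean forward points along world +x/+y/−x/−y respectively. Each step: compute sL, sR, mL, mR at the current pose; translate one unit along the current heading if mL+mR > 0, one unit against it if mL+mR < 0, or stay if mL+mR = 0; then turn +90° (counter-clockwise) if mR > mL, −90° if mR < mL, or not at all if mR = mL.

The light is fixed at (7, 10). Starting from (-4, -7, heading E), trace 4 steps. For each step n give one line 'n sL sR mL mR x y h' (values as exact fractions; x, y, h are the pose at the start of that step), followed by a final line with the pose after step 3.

0 5/17 45/221 -55/221 5/34 -4 -7 E
1 90/421 18/65 -6714/27365 45/421 -5 -7 N
2 45/298 45/226 -5895/33674 45/596 -5 -8 W
3 90/481 90/569 -47250/273689 45/481 -4 -8 S
final -4 -7 E

n=0: pose=(-4,-7,E); sL=5/17, sR=45/221; mL=-55/221, mR=5/34; mL+mR=-45/442 → advance -1; mR−mL=175/442 → turn +1·90°
n=1: pose=(-5,-7,N); sL=90/421, sR=18/65; mL=-6714/27365, mR=45/421; mL+mR=-9/65 → advance -1; mR−mL=9639/27365 → turn +1·90°
n=2: pose=(-5,-8,W); sL=45/298, sR=45/226; mL=-5895/33674, mR=45/596; mL+mR=-45/452 → advance -1; mR−mL=16875/67348 → turn +1·90°
n=3: pose=(-4,-8,S); sL=90/481, sR=90/569; mL=-47250/273689, mR=45/481; mL+mR=-45/569 → advance -1; mR−mL=72855/273689 → turn +1·90°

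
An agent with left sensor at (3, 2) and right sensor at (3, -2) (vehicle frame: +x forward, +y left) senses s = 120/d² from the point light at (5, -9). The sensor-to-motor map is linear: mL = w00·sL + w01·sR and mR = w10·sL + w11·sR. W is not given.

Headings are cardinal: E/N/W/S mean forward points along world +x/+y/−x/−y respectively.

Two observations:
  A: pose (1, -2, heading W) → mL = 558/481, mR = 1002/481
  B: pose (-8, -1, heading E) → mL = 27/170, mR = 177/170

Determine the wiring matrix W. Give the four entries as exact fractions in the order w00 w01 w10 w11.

obs A: pose=(1,-2,W) → sL=60/37, sR=12/13, mL=558/481, mR=1002/481
obs B: pose=(-8,-1,E) → sL=3/5, sR=15/17, mL=27/170, mR=177/170
sensor matrix S = [[60/37, 12/13], [3/5, 15/17]]; det S = 35856/40885
solve [mL_A; mL_B] = S·[w00; w01] and [mR_A; mR_B] = S·[w10; w11]:
  w00 = 1, w01 = -1/2, w10 = 1, w11 = 1/2

1 -1/2 1 1/2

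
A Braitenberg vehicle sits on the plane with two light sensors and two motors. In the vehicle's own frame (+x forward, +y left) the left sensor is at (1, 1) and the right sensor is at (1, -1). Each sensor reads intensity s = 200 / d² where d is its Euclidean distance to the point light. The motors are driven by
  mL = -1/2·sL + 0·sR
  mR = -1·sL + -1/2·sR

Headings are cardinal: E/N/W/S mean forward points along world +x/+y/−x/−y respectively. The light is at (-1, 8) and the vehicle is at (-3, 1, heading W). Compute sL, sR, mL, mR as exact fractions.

200/73 40/9 -100/73 -3260/657

left sensor world pos  = (-4, 0); dL² = 73
right sensor world pos = (-4, 2); dR² = 45
sL = 200/73 = 200/73
sR = 200/45 = 40/9
mL = -1/2·sL + 0·sR = -100/73
mR = -1·sL + -1/2·sR = -3260/657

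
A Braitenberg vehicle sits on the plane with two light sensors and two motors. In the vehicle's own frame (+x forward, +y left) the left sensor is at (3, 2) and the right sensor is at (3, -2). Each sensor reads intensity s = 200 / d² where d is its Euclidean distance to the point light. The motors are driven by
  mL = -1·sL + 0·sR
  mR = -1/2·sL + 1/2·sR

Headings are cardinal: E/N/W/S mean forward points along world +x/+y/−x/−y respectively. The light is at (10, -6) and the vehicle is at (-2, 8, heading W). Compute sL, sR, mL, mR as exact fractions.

left sensor world pos  = (-5, 6); dL² = 369
right sensor world pos = (-5, 10); dR² = 481
sL = 200/369 = 200/369
sR = 200/481 = 200/481
mL = -1·sL + 0·sR = -200/369
mR = -1/2·sL + 1/2·sR = -11200/177489

200/369 200/481 -200/369 -11200/177489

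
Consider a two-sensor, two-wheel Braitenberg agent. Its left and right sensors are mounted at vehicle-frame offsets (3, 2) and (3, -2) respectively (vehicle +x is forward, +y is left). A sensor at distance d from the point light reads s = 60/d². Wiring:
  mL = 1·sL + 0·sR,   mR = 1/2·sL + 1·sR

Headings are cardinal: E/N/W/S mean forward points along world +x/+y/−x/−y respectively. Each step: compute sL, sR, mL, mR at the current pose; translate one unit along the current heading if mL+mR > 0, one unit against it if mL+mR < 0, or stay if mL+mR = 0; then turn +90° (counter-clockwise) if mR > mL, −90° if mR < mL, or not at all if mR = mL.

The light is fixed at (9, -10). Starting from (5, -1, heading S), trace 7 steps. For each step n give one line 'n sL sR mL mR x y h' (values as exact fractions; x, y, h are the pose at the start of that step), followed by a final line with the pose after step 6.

0 3/2 5/6 3/2 19/12 5 -1 S
1 60/101 60/37 60/101 7170/3737 5 -2 E
2 30/73 30/61 30/73 3105/4453 6 -2 N
3 12/17 60/157 12/17 1962/2669 6 -1 W
4 3/2 5/6 3/2 19/12 5 -1 S
5 60/101 60/37 60/101 7170/3737 5 -2 E
6 30/73 30/61 30/73 3105/4453 6 -2 N
final 6 -1 W

n=0: pose=(5,-1,S); sL=3/2, sR=5/6; mL=3/2, mR=19/12; mL+mR=37/12 → advance +1; mR−mL=1/12 → turn +1·90°
n=1: pose=(5,-2,E); sL=60/101, sR=60/37; mL=60/101, mR=7170/3737; mL+mR=9390/3737 → advance +1; mR−mL=4950/3737 → turn +1·90°
n=2: pose=(6,-2,N); sL=30/73, sR=30/61; mL=30/73, mR=3105/4453; mL+mR=4935/4453 → advance +1; mR−mL=1275/4453 → turn +1·90°
n=3: pose=(6,-1,W); sL=12/17, sR=60/157; mL=12/17, mR=1962/2669; mL+mR=3846/2669 → advance +1; mR−mL=78/2669 → turn +1·90°
n=4: pose=(5,-1,S); sL=3/2, sR=5/6; mL=3/2, mR=19/12; mL+mR=37/12 → advance +1; mR−mL=1/12 → turn +1·90°
n=5: pose=(5,-2,E); sL=60/101, sR=60/37; mL=60/101, mR=7170/3737; mL+mR=9390/3737 → advance +1; mR−mL=4950/3737 → turn +1·90°
n=6: pose=(6,-2,N); sL=30/73, sR=30/61; mL=30/73, mR=3105/4453; mL+mR=4935/4453 → advance +1; mR−mL=1275/4453 → turn +1·90°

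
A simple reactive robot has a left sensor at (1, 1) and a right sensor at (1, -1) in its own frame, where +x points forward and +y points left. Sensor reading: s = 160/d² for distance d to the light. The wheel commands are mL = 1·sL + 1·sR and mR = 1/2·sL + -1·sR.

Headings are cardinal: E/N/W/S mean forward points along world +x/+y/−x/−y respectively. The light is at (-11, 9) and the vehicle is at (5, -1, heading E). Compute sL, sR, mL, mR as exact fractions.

16/37 16/41 1248/1517 -264/1517

left sensor world pos  = (6, 0); dL² = 370
right sensor world pos = (6, -2); dR² = 410
sL = 160/370 = 16/37
sR = 160/410 = 16/41
mL = 1·sL + 1·sR = 1248/1517
mR = 1/2·sL + -1·sR = -264/1517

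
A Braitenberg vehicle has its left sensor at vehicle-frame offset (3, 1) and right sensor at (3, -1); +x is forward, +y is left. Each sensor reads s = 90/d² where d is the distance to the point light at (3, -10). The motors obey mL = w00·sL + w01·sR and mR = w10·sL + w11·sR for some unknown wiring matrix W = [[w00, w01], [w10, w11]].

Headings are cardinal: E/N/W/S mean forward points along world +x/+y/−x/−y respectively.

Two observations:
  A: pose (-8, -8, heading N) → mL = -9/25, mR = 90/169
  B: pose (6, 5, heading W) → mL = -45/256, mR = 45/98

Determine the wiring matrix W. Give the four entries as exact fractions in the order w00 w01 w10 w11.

0 -1/2 1 0

obs A: pose=(-8,-8,N) → sL=90/169, sR=18/25, mL=-9/25, mR=90/169
obs B: pose=(6,5,W) → sL=45/98, sR=45/128, mL=-45/256, mR=45/98
sensor matrix S = [[90/169, 18/25], [45/98, 45/128]]; det S = -379971/2649920
solve [mL_A; mL_B] = S·[w00; w01] and [mR_A; mR_B] = S·[w10; w11]:
  w00 = 0, w01 = -1/2, w10 = 1, w11 = 0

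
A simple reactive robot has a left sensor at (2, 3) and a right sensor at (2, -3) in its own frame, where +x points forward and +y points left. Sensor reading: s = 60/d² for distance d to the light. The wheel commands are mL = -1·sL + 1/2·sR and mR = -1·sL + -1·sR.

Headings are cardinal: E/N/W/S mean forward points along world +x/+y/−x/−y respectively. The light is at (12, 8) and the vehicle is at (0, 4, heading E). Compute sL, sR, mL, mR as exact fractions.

left sensor world pos  = (2, 7); dL² = 101
right sensor world pos = (2, 1); dR² = 149
sL = 60/101 = 60/101
sR = 60/149 = 60/149
mL = -1·sL + 1/2·sR = -5910/15049
mR = -1·sL + -1·sR = -15000/15049

60/101 60/149 -5910/15049 -15000/15049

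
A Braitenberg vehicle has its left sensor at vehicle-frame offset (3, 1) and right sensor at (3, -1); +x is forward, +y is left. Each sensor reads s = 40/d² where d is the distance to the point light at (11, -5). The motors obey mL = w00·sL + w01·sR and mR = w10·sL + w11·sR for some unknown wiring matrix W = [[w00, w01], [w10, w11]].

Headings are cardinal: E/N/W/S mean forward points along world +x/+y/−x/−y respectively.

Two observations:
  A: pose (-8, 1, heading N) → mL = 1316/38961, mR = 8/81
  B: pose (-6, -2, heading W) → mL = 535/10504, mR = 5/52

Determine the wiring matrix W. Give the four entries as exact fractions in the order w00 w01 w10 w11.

1 -1/2 0 1

obs A: pose=(-8,1,N) → sL=40/481, sR=8/81, mL=1316/38961, mR=8/81
obs B: pose=(-6,-2,W) → sL=10/101, sR=5/52, mL=535/10504, mR=5/52
sensor matrix S = [[40/481, 8/81], [10/101, 5/52]]; det S = -91190/51155793
solve [mL_A; mL_B] = S·[w00; w01] and [mR_A; mR_B] = S·[w10; w11]:
  w00 = 1, w01 = -1/2, w10 = 0, w11 = 1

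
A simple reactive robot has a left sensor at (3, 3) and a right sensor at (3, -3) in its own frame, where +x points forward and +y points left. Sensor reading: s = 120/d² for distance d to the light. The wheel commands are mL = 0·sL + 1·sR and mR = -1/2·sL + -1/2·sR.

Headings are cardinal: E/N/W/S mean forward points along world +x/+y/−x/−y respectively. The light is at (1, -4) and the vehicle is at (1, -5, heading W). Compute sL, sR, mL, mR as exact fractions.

24/5 120/13 120/13 -456/65

left sensor world pos  = (-2, -8); dL² = 25
right sensor world pos = (-2, -2); dR² = 13
sL = 120/25 = 24/5
sR = 120/13 = 120/13
mL = 0·sL + 1·sR = 120/13
mR = -1/2·sL + -1/2·sR = -456/65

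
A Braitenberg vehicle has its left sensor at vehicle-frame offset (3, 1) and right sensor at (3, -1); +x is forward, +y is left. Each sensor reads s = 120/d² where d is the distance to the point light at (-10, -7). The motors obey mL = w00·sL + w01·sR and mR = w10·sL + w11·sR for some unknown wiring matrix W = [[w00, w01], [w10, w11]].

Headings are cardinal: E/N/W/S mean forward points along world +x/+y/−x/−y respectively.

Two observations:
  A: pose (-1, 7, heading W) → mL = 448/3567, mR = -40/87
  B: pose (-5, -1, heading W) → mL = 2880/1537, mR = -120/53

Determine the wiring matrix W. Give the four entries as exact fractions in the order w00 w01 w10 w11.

obs A: pose=(-1,7,W) → sL=24/41, sR=40/87, mL=448/3567, mR=-40/87
obs B: pose=(-5,-1,W) → sL=120/29, sR=120/53, mL=2880/1537, mR=-120/53
sensor matrix S = [[24/41, 40/87], [120/29, 120/53]]; det S = -1054720/1827493
solve [mL_A; mL_B] = S·[w00; w01] and [mR_A; mR_B] = S·[w10; w11]:
  w00 = 1, w01 = -1, w10 = 0, w11 = -1

1 -1 0 -1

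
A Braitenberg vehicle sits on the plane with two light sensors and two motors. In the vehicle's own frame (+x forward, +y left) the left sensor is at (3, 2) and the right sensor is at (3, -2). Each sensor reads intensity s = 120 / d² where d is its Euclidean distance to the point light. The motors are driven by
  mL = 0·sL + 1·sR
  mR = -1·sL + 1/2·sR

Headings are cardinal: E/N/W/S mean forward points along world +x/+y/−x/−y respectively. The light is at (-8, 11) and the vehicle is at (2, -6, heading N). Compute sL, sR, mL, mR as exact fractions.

left sensor world pos  = (0, -3); dL² = 260
right sensor world pos = (4, -3); dR² = 340
sL = 120/260 = 6/13
sR = 120/340 = 6/17
mL = 0·sL + 1·sR = 6/17
mR = -1·sL + 1/2·sR = -63/221

6/13 6/17 6/17 -63/221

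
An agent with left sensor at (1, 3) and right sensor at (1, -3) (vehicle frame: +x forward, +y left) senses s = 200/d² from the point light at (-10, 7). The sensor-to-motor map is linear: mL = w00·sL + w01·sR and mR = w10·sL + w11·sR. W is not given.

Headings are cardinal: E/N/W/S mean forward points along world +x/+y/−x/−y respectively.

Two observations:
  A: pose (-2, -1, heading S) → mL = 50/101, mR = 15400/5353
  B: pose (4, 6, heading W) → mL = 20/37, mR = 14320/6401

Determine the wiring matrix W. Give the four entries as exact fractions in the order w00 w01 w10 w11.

1/2 0 1 1

obs A: pose=(-2,-1,S) → sL=100/101, sR=100/53, mL=50/101, mR=15400/5353
obs B: pose=(4,6,W) → sL=40/37, sR=200/173, mL=20/37, mR=14320/6401
sensor matrix S = [[100/101, 100/53], [40/37, 200/173]]; det S = -30672000/34264553
solve [mL_A; mL_B] = S·[w00; w01] and [mR_A; mR_B] = S·[w10; w11]:
  w00 = 1/2, w01 = 0, w10 = 1, w11 = 1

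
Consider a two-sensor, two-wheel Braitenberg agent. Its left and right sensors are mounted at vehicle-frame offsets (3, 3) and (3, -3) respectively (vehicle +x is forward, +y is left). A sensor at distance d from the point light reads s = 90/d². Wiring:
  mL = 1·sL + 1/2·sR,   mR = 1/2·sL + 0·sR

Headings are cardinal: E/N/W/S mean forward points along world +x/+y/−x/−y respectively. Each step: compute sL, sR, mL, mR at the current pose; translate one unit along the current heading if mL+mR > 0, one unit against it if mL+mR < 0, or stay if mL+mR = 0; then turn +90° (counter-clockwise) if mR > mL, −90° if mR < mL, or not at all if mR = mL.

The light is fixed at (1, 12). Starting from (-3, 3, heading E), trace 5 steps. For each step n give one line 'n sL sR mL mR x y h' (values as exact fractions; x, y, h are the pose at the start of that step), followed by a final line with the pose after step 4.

0 90/37 18/29 2943/1073 45/37 -3 3 E
1 5/8 1/2 7/8 5/16 -2 3 S
2 18/41 18/17 675/697 9/41 -2 2 W
3 45/49 9/5 891/490 45/98 -3 2 N
4 90/37 18/29 2943/1073 45/37 -3 3 E
final -2 3 S

n=0: pose=(-3,3,E); sL=90/37, sR=18/29; mL=2943/1073, mR=45/37; mL+mR=4248/1073 → advance +1; mR−mL=-1638/1073 → turn -1·90°
n=1: pose=(-2,3,S); sL=5/8, sR=1/2; mL=7/8, mR=5/16; mL+mR=19/16 → advance +1; mR−mL=-9/16 → turn -1·90°
n=2: pose=(-2,2,W); sL=18/41, sR=18/17; mL=675/697, mR=9/41; mL+mR=828/697 → advance +1; mR−mL=-522/697 → turn -1·90°
n=3: pose=(-3,2,N); sL=45/49, sR=9/5; mL=891/490, mR=45/98; mL+mR=558/245 → advance +1; mR−mL=-333/245 → turn -1·90°
n=4: pose=(-3,3,E); sL=90/37, sR=18/29; mL=2943/1073, mR=45/37; mL+mR=4248/1073 → advance +1; mR−mL=-1638/1073 → turn -1·90°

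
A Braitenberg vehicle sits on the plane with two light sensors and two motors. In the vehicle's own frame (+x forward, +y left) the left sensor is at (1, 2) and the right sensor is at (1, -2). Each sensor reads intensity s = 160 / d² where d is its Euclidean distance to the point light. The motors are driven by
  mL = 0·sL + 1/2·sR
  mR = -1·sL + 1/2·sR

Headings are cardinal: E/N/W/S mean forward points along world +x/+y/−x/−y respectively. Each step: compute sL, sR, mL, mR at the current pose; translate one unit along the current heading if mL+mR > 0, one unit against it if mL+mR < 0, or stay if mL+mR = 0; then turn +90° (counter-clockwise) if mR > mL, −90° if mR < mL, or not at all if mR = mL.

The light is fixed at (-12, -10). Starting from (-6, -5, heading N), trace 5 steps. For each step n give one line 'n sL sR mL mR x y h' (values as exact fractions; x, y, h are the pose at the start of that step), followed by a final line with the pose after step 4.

n=0: pose=(-6,-5,N); sL=40/13, sR=8/5; mL=4/5, mR=-148/65; mL+mR=-96/65 → advance -1; mR−mL=-40/13 → turn -1·90°
n=1: pose=(-6,-6,E); sL=32/17, sR=160/53; mL=80/53, mR=-336/901; mL+mR=1024/901 → advance +1; mR−mL=-32/17 → turn -1·90°
n=2: pose=(-5,-6,S); sL=16/9, sR=80/17; mL=40/17, mR=88/153; mL+mR=448/153 → advance +1; mR−mL=-16/9 → turn -1·90°
n=3: pose=(-5,-7,W); sL=160/37, sR=160/61; mL=80/61, mR=-6800/2257; mL+mR=-3840/2257 → advance -1; mR−mL=-160/37 → turn -1·90°
n=4: pose=(-4,-7,N); sL=40/13, sR=40/29; mL=20/29, mR=-900/377; mL+mR=-640/377 → advance -1; mR−mL=-40/13 → turn -1·90°

0 40/13 8/5 4/5 -148/65 -6 -5 N
1 32/17 160/53 80/53 -336/901 -6 -6 E
2 16/9 80/17 40/17 88/153 -5 -6 S
3 160/37 160/61 80/61 -6800/2257 -5 -7 W
4 40/13 40/29 20/29 -900/377 -4 -7 N
final -4 -8 E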